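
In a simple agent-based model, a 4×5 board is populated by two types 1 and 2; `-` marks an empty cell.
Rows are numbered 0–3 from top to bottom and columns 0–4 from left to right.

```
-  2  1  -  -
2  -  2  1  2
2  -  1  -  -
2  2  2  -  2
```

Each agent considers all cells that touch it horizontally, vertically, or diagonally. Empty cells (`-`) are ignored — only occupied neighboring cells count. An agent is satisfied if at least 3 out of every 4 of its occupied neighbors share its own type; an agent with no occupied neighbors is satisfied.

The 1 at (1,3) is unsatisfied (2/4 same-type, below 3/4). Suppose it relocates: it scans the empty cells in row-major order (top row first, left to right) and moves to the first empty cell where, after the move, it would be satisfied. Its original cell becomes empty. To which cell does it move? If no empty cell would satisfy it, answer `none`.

none

Vacating (1,3). Empty cells in order:
  (0,0): 0/2 same-type → still unsatisfied.
  (0,3): 1/3 same-type → still unsatisfied.
  (0,4): 0/1 same-type → still unsatisfied.
  (1,1): 2/6 same-type → still unsatisfied.
  (2,1): 1/7 same-type → still unsatisfied.
  (2,3): 1/5 same-type → still unsatisfied.
  (2,4): 0/2 same-type → still unsatisfied.
  (3,3): 1/3 same-type → still unsatisfied.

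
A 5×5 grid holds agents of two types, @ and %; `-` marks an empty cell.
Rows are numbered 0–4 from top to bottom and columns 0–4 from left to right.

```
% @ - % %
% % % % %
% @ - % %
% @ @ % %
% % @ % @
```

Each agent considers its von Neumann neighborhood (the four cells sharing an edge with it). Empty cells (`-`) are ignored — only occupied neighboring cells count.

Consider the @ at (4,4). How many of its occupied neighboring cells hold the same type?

Occupied neighbors of (4,4): (3,4)=%, (4,3)=%.
Same type (@): 0 of 2.

0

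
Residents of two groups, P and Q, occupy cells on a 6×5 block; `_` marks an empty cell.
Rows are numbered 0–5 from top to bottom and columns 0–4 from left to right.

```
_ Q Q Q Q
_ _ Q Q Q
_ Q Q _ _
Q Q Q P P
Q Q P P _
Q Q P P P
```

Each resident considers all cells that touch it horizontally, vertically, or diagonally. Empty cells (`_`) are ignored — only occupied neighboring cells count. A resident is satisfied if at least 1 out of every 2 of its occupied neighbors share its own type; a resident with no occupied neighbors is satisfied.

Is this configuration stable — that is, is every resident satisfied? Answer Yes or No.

(0,1)Q 2/2 ok
(0,2)Q 4/4 ok
(0,3)Q 5/5 ok
(0,4)Q 3/3 ok
(1,2)Q 6/6 ok
(1,3)Q 6/6 ok
(1,4)Q 3/3 ok
(2,1)Q 5/5 ok
(2,2)Q 5/6 ok
(3,0)Q 4/4 ok
(3,1)Q 6/7 ok
(3,2)Q 4/7 ok
(3,3)P 3/5 ok
(3,4)P 2/2 ok
(4,0)Q 5/5 ok
(4,1)Q 6/8 ok
(4,2)P 4/8 ok
(4,3)P 6/7 ok
(5,0)Q 3/3 ok
(5,1)Q 3/5 ok
(5,2)P 3/5 ok
(5,3)P 4/4 ok
(5,4)P 2/2 ok
All meet the threshold, so the configuration is stable.

Yes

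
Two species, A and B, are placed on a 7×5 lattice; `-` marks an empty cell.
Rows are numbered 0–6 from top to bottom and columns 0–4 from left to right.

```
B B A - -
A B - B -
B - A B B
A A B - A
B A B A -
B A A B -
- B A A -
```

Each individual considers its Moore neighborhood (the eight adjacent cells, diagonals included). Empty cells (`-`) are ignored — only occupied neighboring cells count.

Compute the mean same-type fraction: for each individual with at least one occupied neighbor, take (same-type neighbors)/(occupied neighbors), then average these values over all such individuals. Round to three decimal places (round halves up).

Row 0: (0,0)B 2/3 · (0,1)B 2/4 · (0,2)A 0/3
Row 1: (1,0)A 0/4 · (1,1)B 3/6 · (1,3)B 2/4
Row 2: (2,0)B 1/4 · (2,2)A 1/5 · (2,3)B 3/5 · (2,4)B 2/3
Row 3: (3,0)A 2/4 · (3,1)A 3/7 · (3,2)B 2/6 · (3,4)A 1/3
Row 4: (4,0)B 1/5 · (4,1)A 4/8 · (4,2)B 2/7 · (4,3)A 2/5
Row 5: (5,0)B 2/4 · (5,1)A 3/7 · (5,2)A 5/8 · (5,3)B 1/5
Row 6: (6,1)B 1/4 · (6,2)A 3/5 · (6,3)A 2/3
Sum over 25 individuals: 2/3 + 2/4 + 0/3 + 0/4 + 3/6 + 2/4 + 1/4 + 1/5 + 3/5 + 2/3 + 2/4 + 3/7 + 2/6 + 1/3 + 1/5 + 4/8 + 2/7 + 2/5 + 2/4 + 3/7 + 5/8 + 1/5 + 1/4 + 3/5 + 2/3 = 8513/840; mean = 8513/840 ÷ 25 = 8513/21000 = 0.405380… → 0.405.

0.405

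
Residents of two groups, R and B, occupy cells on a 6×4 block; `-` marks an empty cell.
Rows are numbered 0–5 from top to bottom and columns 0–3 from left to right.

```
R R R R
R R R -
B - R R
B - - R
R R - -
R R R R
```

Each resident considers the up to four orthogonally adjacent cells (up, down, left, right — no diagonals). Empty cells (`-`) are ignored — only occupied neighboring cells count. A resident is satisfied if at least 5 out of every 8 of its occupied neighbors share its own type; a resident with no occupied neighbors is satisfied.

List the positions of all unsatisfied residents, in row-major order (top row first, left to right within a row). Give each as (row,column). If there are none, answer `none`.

(2,0), (3,0)

Row 0: (0,0)R 2/2 ✓ · (0,1)R 3/3 ✓ · (0,2)R 3/3 ✓ · (0,3)R 1/1 ✓
Row 1: (1,0)R 2/3 ✓ · (1,1)R 3/3 ✓ · (1,2)R 3/3 ✓
Row 2: (2,0)B 1/2 ✗ · (2,2)R 2/2 ✓ · (2,3)R 2/2 ✓
Row 3: (3,0)B 1/2 ✗ · (3,3)R 1/1 ✓
Row 4: (4,0)R 2/3 ✓ · (4,1)R 2/2 ✓
Row 5: (5,0)R 2/2 ✓ · (5,1)R 3/3 ✓ · (5,2)R 2/2 ✓ · (5,3)R 1/1 ✓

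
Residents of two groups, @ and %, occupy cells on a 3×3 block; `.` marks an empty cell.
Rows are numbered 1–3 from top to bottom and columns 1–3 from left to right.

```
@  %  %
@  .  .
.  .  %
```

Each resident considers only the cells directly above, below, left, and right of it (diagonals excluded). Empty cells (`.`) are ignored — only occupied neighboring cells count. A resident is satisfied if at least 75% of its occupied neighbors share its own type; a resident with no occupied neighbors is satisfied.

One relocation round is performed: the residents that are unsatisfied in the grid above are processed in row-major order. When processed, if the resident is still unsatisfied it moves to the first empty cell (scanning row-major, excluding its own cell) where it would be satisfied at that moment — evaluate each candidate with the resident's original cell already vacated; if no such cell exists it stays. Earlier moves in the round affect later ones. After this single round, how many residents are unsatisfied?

Initially unsatisfied (in order): (1,1), (1,2).
  (1,1) → (3,1).
  (1,2): now satisfied by earlier moves; stays.
Resulting grid:
. % %
@ . .
@ . %
All satisfied now.

0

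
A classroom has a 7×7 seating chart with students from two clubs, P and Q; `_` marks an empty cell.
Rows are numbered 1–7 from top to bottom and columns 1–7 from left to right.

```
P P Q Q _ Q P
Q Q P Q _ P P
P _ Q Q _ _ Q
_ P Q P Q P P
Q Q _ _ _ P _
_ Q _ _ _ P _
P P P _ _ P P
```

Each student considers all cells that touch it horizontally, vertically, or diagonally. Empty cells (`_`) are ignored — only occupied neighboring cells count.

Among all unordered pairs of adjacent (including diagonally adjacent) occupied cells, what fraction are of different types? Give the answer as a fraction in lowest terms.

Scan each occupied cell's neighbors to the right and below (and the two forward diagonals) so each pair is counted once.
Row 1: P(1,1)–P(1,2)= P(1,1)–Q(2,1)≠ P(1,1)–Q(2,2)≠ P(1,2)–Q(1,3)≠ P(1,2)–Q(2,2)≠ P(1,2)–P(2,3)= P(1,2)–Q(2,1)≠ Q(1,3)–Q(1,4)= Q(1,3)–P(2,3)≠ Q(1,3)–Q(2,4)= Q(1,3)–Q(2,2)= Q(1,4)–Q(2,4)= Q(1,4)–P(2,3)≠ Q(1,6)–P(1,7)≠ Q(1,6)–P(2,6)≠ Q(1,6)–P(2,7)≠ P(1,7)–P(2,7)= P(1,7)–P(2,6)=  → 10/18 unlike.
Row 2: Q(2,1)–Q(2,2)= Q(2,1)–P(3,1)≠ Q(2,2)–P(2,3)≠ Q(2,2)–Q(3,3)= Q(2,2)–P(3,1)≠ P(2,3)–Q(2,4)≠ P(2,3)–Q(3,3)≠ P(2,3)–Q(3,4)≠ Q(2,4)–Q(3,4)= Q(2,4)–Q(3,3)= P(2,6)–P(2,7)= P(2,6)–Q(3,7)≠ P(2,7)–Q(3,7)≠  → 8/13 unlike.
Row 3: P(3,1)–P(4,2)= Q(3,3)–Q(3,4)= Q(3,3)–Q(4,3)= Q(3,3)–P(4,4)≠ Q(3,3)–P(4,2)≠ Q(3,4)–P(4,4)≠ Q(3,4)–Q(4,5)= Q(3,4)–Q(4,3)= Q(3,7)–P(4,7)≠ Q(3,7)–P(4,6)≠  → 5/10 unlike.
Row 4: P(4,2)–Q(4,3)≠ P(4,2)–Q(5,2)≠ P(4,2)–Q(5,1)≠ Q(4,3)–P(4,4)≠ Q(4,3)–Q(5,2)= P(4,4)–Q(4,5)≠ Q(4,5)–P(4,6)≠ Q(4,5)–P(5,6)≠ P(4,6)–P(4,7)= P(4,6)–P(5,6)= P(4,7)–P(5,6)=  → 7/11 unlike.
Row 5: Q(5,1)–Q(5,2)= Q(5,1)–Q(6,2)= Q(5,2)–Q(6,2)= P(5,6)–P(6,6)=  → 0/4 unlike.
Row 6: Q(6,2)–P(7,2)≠ Q(6,2)–P(7,3)≠ Q(6,2)–P(7,1)≠ P(6,6)–P(7,6)= P(6,6)–P(7,7)=  → 3/5 unlike.
Row 7: P(7,1)–P(7,2)= P(7,2)–P(7,3)= P(7,6)–P(7,7)=  → 0/3 unlike.
Total adjacent occupied pairs: 64; unlike-type pairs: 33.
33/64 is already in lowest terms.

33/64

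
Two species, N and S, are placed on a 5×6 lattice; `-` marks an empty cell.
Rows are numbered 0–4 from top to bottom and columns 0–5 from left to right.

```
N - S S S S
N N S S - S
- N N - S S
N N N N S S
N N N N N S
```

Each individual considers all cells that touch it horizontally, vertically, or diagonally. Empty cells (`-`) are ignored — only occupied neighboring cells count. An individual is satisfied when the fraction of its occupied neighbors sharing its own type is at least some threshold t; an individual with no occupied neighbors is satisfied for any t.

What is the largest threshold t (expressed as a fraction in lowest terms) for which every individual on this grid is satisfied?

2/5

(0,0)N 2/2
(0,2)S 3/4
(0,3)S 4/4
(0,4)S 4/4
(0,5)S 2/2
(1,0)N 3/3
(1,1)N 4/6
(1,2)S 3/6
(1,3)S 5/6
(1,5)S 4/4
(2,1)N 6/7
(2,2)N 5/7
(2,4)S 5/6
(2,5)S 4/4
(3,0)N 4/4
(3,1)N 7/7
(3,2)N 7/7
(3,3)N 5/7
(3,4)S 4/7
(3,5)S 4/5
(4,0)N 3/3
(4,1)N 5/5
(4,2)N 5/5
(4,3)N 4/5
(4,4)N 2/5
(4,5)S 2/3
The smallest same-type fraction is 2/5 at (4,4), which reduces to 2/5. Any threshold above that leaves this individual unsatisfied.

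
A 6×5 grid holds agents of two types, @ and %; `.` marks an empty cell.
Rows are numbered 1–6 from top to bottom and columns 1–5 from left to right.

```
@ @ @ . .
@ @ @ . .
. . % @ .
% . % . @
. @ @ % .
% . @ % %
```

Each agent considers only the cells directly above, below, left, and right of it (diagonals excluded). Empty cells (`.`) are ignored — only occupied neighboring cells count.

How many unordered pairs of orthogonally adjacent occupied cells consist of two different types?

5

Scan each occupied cell's neighbors to the right and below so each pair is counted once.
From row 1: 0 unlike of 5 pairs (running 0/5).
From row 2: 1 unlike of 3 pairs (running 1/8).
From row 3: 1 unlike of 2 pairs (running 2/10).
From row 4: 1 unlike of 1 pairs (running 3/11).
From row 5: 1 unlike of 4 pairs (running 4/15).
From row 6: 1 unlike of 2 pairs (running 5/17).
Total adjacent occupied pairs: 17; unlike-type pairs: 5.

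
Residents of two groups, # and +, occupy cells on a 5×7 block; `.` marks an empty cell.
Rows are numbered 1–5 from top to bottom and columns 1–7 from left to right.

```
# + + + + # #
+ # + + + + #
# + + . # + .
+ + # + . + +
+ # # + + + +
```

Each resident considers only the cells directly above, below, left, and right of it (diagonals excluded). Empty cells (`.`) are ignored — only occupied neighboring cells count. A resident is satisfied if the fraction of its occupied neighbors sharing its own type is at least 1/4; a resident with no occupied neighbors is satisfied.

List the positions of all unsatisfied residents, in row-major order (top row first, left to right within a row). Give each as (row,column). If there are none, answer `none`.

(1,1)# 0/2 ✗
(1,2)+ 1/3 ✓
(1,3)+ 3/3 ✓
(1,4)+ 3/3 ✓
(1,5)+ 2/3 ✓
(1,6)# 1/3 ✓
(1,7)# 2/2 ✓
(2,1)+ 0/3 ✗
(2,2)# 0/4 ✗
(2,3)+ 3/4 ✓
(2,4)+ 3/3 ✓
(2,5)+ 3/4 ✓
(2,6)+ 2/4 ✓
(2,7)# 1/2 ✓
(3,1)# 0/3 ✗
(3,2)+ 2/4 ✓
(3,3)+ 2/3 ✓
(3,5)# 0/2 ✗
(3,6)+ 2/3 ✓
(4,1)+ 2/3 ✓
(4,2)+ 2/4 ✓
(4,3)# 1/4 ✓
(4,4)+ 1/2 ✓
(4,6)+ 3/3 ✓
(4,7)+ 2/2 ✓
(5,1)+ 1/2 ✓
(5,2)# 1/3 ✓
(5,3)# 2/3 ✓
(5,4)+ 2/3 ✓
(5,5)+ 2/2 ✓
(5,6)+ 3/3 ✓
(5,7)+ 2/2 ✓

(1,1), (2,1), (2,2), (3,1), (3,5)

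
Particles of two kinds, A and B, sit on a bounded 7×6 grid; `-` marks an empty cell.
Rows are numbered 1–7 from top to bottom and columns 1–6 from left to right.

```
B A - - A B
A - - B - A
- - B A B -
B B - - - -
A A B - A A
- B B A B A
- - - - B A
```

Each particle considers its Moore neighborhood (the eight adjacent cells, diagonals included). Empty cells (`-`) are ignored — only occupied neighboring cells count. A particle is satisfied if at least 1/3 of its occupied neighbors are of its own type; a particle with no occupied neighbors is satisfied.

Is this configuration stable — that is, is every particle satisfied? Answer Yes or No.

No

Row 1: (1,1)B 0/2 ✗ · (1,2)A 1/2 ✓ · (1,5)A 1/3 ✓ · (1,6)B 0/2 ✗
Row 2: (2,1)A 1/2 ✓ · (2,4)B 2/4 ✓ · (2,6)A 1/3 ✓
Row 3: (3,3)B 2/3 ✓ · (3,4)A 0/3 ✗ · (3,5)B 1/3 ✓
Row 4: (4,1)B 1/3 ✓ · (4,2)B 3/5 ✓
Row 5: (5,1)A 1/4 ✗ · (5,2)A 1/6 ✗ · (5,3)B 3/5 ✓ · (5,5)A 3/4 ✓ · (5,6)A 2/3 ✓
Row 6: (6,2)B 2/4 ✓ · (6,3)B 2/4 ✓ · (6,4)A 1/5 ✗ · (6,5)B 1/6 ✗ · (6,6)A 3/5 ✓
Row 7: (7,5)B 1/4 ✗ · (7,6)A 1/3 ✓
For instance (1,1) has only 0/2 same-type neighbors, below 1/3.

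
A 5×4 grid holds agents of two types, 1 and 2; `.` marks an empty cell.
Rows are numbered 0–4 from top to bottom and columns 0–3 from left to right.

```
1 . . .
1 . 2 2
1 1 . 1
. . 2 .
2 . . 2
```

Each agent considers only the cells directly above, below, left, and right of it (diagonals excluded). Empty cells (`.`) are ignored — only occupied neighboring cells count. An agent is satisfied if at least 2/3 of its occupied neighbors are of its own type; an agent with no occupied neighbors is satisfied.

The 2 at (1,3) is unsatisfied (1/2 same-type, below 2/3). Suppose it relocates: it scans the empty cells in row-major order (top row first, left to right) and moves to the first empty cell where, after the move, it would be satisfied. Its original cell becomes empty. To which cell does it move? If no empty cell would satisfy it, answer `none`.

(0,2)

Vacating (1,3). Empty cells in order:
  (0,1): 0/1 same-type → still unsatisfied.
  (0,2): 1/1 same-type → satisfied — stop here.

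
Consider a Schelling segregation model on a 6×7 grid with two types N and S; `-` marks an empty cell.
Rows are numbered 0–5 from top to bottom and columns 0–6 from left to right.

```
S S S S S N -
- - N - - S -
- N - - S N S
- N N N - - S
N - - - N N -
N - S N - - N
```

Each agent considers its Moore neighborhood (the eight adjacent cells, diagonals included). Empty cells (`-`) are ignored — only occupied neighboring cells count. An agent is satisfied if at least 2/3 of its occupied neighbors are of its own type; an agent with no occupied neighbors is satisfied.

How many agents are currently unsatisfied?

8

(0,0)S 1/1 ✓
(0,1)S 2/3 ✓
(0,2)S 2/3 ✓
(0,3)S 2/3 ✓
(0,4)S 2/3 ✓
(0,5)N 0/2 ✗
(1,2)N 1/4 ✗
(1,5)S 3/5 ✗
(2,1)N 3/3 ✓
(2,4)S 1/3 ✗
(2,5)N 0/4 ✗
(2,6)S 2/3 ✓
(3,1)N 3/3 ✓
(3,2)N 3/3 ✓
(3,3)N 2/3 ✓
(3,6)S 1/3 ✗
(4,0)N 2/2 ✓
(4,4)N 3/3 ✓
(4,5)N 2/3 ✓
(5,0)N 1/1 ✓
(5,2)S 0/1 ✗
(5,3)N 1/2 ✗
(5,6)N 1/1 ✓
Unsatisfied: (0,5), (1,2), (1,5), (2,4), (2,5), (3,6), (5,2), (5,3) — 8 in total.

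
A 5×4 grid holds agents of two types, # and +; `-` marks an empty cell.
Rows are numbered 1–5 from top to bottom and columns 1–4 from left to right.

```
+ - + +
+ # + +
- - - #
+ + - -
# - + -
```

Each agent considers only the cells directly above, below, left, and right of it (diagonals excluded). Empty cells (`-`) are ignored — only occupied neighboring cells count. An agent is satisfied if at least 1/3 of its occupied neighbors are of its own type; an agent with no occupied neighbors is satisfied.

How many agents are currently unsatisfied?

3

(1,1)+ 1/1 ✓
(1,3)+ 2/2 ✓
(1,4)+ 2/2 ✓
(2,1)+ 1/2 ✓
(2,2)# 0/2 ✗
(2,3)+ 2/3 ✓
(2,4)+ 2/3 ✓
(3,4)# 0/1 ✗
(4,1)+ 1/2 ✓
(4,2)+ 1/1 ✓
(5,1)# 0/1 ✗
(5,3)+ 0/0 ✓
Unsatisfied: (2,2), (3,4), (5,1) — 3 in total.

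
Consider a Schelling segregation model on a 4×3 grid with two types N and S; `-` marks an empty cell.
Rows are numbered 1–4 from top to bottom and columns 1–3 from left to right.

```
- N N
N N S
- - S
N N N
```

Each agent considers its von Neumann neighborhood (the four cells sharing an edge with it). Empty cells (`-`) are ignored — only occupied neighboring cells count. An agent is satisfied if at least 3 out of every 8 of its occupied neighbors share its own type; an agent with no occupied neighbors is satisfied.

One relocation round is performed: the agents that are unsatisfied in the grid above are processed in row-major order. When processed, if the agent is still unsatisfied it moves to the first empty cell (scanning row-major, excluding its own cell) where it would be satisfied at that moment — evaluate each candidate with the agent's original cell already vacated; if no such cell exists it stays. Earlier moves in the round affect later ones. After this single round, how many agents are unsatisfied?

Initially unsatisfied (in order): (2,3).
  (2,3): no empty cell satisfies it; stays.
Resulting grid:
- N N
N N S
- - S
N N N
Unsatisfied now: (2,3).

1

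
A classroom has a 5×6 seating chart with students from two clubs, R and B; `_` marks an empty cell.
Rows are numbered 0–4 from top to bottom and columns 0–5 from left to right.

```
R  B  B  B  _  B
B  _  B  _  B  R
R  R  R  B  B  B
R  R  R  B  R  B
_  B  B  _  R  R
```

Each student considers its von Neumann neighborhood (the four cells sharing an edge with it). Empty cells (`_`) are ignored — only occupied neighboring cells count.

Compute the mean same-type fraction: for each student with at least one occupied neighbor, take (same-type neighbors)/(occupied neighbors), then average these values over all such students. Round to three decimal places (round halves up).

(0,0)R 0/2
(0,1)B 1/2
(0,2)B 3/3
(0,3)B 1/1
(0,5)B 0/1
(1,0)B 0/2
(1,2)B 1/2
(1,4)B 1/2
(1,5)R 0/3
(2,0)R 2/3
(2,1)R 3/3
(2,2)R 2/4
(2,3)B 2/3
(2,4)B 3/4
(2,5)B 2/3
(3,0)R 2/2
(3,1)R 3/4
(3,2)R 2/4
(3,3)B 1/3
(3,4)R 1/4
(3,5)B 1/3
(4,1)B 1/2
(4,2)B 1/2
(4,4)R 2/2
(4,5)R 1/2
Sum over 25 students: 0/2 + 1/2 + 3/3 + 1/1 + 0/1 + 0/2 + 1/2 + 1/2 + 0/3 + 2/3 + 3/3 + 2/4 + 2/3 + 3/4 + 2/3 + 2/2 + 3/4 + 2/4 + 1/3 + 1/4 + 1/3 + 1/2 + 1/2 + 2/2 + 1/2 = 161/12; mean = 161/12 ÷ 25 = 161/300 = 0.536666… → 0.537.

0.537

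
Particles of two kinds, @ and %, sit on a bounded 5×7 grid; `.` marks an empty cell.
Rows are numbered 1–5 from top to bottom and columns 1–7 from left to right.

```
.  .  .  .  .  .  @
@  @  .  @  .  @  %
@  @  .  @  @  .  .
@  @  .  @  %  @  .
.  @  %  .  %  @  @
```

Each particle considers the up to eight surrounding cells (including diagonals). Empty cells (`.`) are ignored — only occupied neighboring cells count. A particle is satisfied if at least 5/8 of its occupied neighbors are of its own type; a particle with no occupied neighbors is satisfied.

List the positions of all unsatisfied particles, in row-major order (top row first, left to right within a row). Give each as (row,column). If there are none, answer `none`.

(1,7)@ 1/2 ✗
(2,1)@ 3/3 ✓
(2,2)@ 3/3 ✓
(2,4)@ 2/2 ✓
(2,6)@ 2/3 ✓
(2,7)% 0/2 ✗
(3,1)@ 5/5 ✓
(3,2)@ 5/5 ✓
(3,4)@ 3/4 ✓
(3,5)@ 5/6 ✓
(4,1)@ 4/4 ✓
(4,2)@ 4/5 ✓
(4,4)@ 2/5 ✗
(4,5)% 1/6 ✗
(4,6)@ 3/5 ✗
(5,2)@ 2/3 ✓
(5,3)% 0/3 ✗
(5,5)% 1/4 ✗
(5,6)@ 2/4 ✗
(5,7)@ 2/2 ✓

(1,7), (2,7), (4,4), (4,5), (4,6), (5,3), (5,5), (5,6)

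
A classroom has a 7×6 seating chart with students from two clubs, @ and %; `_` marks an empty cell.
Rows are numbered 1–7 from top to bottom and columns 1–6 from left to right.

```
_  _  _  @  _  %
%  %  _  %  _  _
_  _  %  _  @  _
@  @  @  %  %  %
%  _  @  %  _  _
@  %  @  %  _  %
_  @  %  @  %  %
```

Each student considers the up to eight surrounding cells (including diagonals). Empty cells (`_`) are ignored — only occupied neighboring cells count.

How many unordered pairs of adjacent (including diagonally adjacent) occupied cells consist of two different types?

26

Scan each occupied cell's neighbors to the right and below (and the two forward diagonals) so each pair is counted once.
From row 1: 1 unlike of 1 pairs (running 1/1).
From row 2: 1 unlike of 4 pairs (running 2/5).
From row 3: 5 unlike of 6 pairs (running 7/11).
From row 4: 5 unlike of 13 pairs (running 12/24).
From row 5: 5 unlike of 8 pairs (running 17/32).
From row 6: 6 unlike of 14 pairs (running 23/46).
From row 7: 3 unlike of 4 pairs (running 26/50).
Total adjacent occupied pairs: 50; unlike-type pairs: 26.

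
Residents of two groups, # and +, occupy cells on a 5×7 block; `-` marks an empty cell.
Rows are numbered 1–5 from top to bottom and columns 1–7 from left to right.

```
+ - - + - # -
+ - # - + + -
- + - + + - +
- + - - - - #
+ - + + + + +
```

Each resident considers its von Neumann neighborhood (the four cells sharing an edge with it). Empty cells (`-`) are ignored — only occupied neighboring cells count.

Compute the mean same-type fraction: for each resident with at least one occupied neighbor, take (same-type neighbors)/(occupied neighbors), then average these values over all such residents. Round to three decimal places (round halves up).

(1,1)+ 1/1
(1,4)+ — no occupied neighbors
(1,6)# 0/1
(2,1)+ 1/1
(2,3)# — no occupied neighbors
(2,5)+ 2/2
(2,6)+ 1/2
(3,2)+ 1/1
(3,4)+ 1/1
(3,5)+ 2/2
(3,7)+ 0/1
(4,2)+ 1/1
(4,7)# 0/2
(5,1)+ — no occupied neighbors
(5,3)+ 1/1
(5,4)+ 2/2
(5,5)+ 2/2
(5,6)+ 2/2
(5,7)+ 1/2
Sum over 16 residents: 1/1 + 0/1 + 1/1 + 2/2 + 1/2 + 1/1 + 1/1 + 2/2 + 0/1 + 1/1 + 0/2 + 1/1 + 2/2 + 2/2 + 2/2 + 1/2 = 12; mean = 12 ÷ 16 = 3/4 = 0.75 → 0.750.

0.750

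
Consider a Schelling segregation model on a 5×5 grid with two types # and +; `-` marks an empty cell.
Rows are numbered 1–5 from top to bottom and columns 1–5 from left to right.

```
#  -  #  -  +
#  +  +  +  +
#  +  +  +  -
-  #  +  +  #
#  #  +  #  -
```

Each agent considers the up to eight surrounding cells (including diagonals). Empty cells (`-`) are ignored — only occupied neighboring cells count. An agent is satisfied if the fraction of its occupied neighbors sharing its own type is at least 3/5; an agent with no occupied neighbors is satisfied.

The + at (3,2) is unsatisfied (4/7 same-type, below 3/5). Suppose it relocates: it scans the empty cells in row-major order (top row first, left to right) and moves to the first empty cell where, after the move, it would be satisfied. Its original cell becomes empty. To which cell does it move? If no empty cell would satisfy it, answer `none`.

Vacating (3,2). Empty cells in order:
  (1,2): 2/5 same-type → still unsatisfied.
  (1,4): 4/5 same-type → satisfied — stop here.

(1,4)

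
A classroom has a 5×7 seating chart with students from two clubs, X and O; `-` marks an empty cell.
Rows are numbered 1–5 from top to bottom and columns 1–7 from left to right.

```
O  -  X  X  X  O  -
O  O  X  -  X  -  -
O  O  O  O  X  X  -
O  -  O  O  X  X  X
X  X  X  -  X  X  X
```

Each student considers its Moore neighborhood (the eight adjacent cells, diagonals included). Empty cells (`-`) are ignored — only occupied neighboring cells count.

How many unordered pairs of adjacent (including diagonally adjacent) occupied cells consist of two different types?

Scan each occupied cell's neighbors to the right and below (and the two forward diagonals) so each pair is counted once.
From row 1: 3 unlike of 11 pairs (running 3/11).
From row 2: 5 unlike of 13 pairs (running 8/24).
From row 3: 3 unlike of 19 pairs (running 11/43).
From row 4: 7 unlike of 17 pairs (running 18/60).
From row 5: 0 unlike of 4 pairs (running 18/64).
Total adjacent occupied pairs: 64; unlike-type pairs: 18.

18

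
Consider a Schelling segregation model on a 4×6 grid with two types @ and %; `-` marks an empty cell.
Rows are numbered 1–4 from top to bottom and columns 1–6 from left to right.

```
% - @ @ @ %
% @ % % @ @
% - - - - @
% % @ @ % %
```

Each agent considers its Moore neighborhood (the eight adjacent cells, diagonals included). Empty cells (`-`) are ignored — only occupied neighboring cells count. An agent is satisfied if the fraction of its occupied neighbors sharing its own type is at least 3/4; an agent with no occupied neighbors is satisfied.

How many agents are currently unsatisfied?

16

(1,1)% 1/2 ✗
(1,3)@ 2/4 ✗
(1,4)@ 3/5 ✗
(1,5)@ 3/5 ✗
(1,6)% 0/3 ✗
(2,1)% 2/3 ✗
(2,2)@ 1/5 ✗
(2,3)% 1/4 ✗
(2,4)% 1/5 ✗
(2,5)@ 4/6 ✗
(2,6)@ 3/4 ✓
(3,1)% 3/4 ✓
(3,6)@ 2/4 ✗
(4,1)% 2/2 ✓
(4,2)% 2/3 ✗
(4,3)@ 1/2 ✗
(4,4)@ 1/2 ✗
(4,5)% 1/3 ✗
(4,6)% 1/2 ✗
Unsatisfied: (1,1), (1,3), (1,4), (1,5), (1,6), (2,1), (2,2), (2,3), (2,4), (2,5), (3,6), (4,2), (4,3), (4,4), (4,5), (4,6) — 16 in total.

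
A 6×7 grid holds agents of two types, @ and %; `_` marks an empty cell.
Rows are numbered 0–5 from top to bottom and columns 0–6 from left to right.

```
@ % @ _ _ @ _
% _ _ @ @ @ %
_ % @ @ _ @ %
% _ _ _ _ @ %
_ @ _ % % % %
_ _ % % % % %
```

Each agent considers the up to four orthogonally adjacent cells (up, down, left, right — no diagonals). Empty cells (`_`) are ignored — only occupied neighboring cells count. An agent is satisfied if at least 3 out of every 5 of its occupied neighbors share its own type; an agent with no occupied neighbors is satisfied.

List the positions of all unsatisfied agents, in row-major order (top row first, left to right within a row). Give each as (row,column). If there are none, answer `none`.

(0,0)@ 0/2 not
(0,1)% 0/2 not
(0,2)@ 0/1 not
(0,5)@ 1/1 satisfied
(1,0)% 0/1 not
(1,3)@ 2/2 satisfied
(1,4)@ 2/2 satisfied
(1,5)@ 3/4 satisfied
(1,6)% 1/2 not
(2,1)% 0/1 not
(2,2)@ 1/2 not
(2,3)@ 2/2 satisfied
(2,5)@ 2/3 satisfied
(2,6)% 2/3 satisfied
(3,0)% 0/0 satisfied
(3,5)@ 1/3 not
(3,6)% 2/3 satisfied
(4,1)@ 0/0 satisfied
(4,3)% 2/2 satisfied
(4,4)% 3/3 satisfied
(4,5)% 3/4 satisfied
(4,6)% 3/3 satisfied
(5,2)% 1/1 satisfied
(5,3)% 3/3 satisfied
(5,4)% 3/3 satisfied
(5,5)% 3/3 satisfied
(5,6)% 2/2 satisfied

(0,0), (0,1), (0,2), (1,0), (1,6), (2,1), (2,2), (3,5)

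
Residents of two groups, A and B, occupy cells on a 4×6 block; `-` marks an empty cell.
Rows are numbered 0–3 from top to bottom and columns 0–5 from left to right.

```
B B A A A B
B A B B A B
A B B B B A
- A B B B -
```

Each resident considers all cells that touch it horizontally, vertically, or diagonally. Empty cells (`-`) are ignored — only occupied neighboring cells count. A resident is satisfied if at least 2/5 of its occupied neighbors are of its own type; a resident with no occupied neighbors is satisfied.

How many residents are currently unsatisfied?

(0,0)B 2/3 satisfied
(0,1)B 3/5 satisfied
(0,2)A 2/5 satisfied
(0,3)A 3/5 satisfied
(0,4)A 2/5 satisfied
(0,5)B 1/3 not
(1,0)B 3/5 satisfied
(1,1)A 2/8 not
(1,2)B 5/8 satisfied
(1,3)B 4/8 satisfied
(1,4)A 3/8 not
(1,5)B 2/5 satisfied
(2,0)A 2/4 satisfied
(2,1)B 4/7 satisfied
(2,2)B 6/8 satisfied
(2,3)B 7/8 satisfied
(2,4)B 5/7 satisfied
(2,5)A 1/4 not
(3,1)A 1/4 not
(3,2)B 4/5 satisfied
(3,3)B 5/5 satisfied
(3,4)B 3/4 satisfied
Unsatisfied: (0,5), (1,1), (1,4), (2,5), (3,1) — 5 in total.

5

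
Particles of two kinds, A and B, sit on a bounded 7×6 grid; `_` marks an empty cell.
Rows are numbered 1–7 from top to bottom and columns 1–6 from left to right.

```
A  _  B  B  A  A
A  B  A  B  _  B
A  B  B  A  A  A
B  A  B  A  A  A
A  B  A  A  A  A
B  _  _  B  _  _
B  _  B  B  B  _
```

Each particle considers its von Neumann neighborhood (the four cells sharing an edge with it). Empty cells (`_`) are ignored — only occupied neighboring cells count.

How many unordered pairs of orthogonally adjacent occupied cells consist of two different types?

23

Scan each occupied cell's neighbors to the right and below so each pair is counted once.
Row 1: A(1,1)–A(2,1)= B(1,3)–B(1,4)= B(1,3)–A(2,3)≠ B(1,4)–A(1,5)≠ B(1,4)–B(2,4)= A(1,5)–A(1,6)= A(1,6)–B(2,6)≠  → 3/7 unlike.
Row 2: A(2,1)–B(2,2)≠ A(2,1)–A(3,1)= B(2,2)–A(2,3)≠ B(2,2)–B(3,2)= A(2,3)–B(2,4)≠ A(2,3)–B(3,3)≠ B(2,4)–A(3,4)≠ B(2,6)–A(3,6)≠  → 6/8 unlike.
Row 3: A(3,1)–B(3,2)≠ A(3,1)–B(4,1)≠ B(3,2)–B(3,3)= B(3,2)–A(4,2)≠ B(3,3)–A(3,4)≠ B(3,3)–B(4,3)= A(3,4)–A(3,5)= A(3,4)–A(4,4)= A(3,5)–A(3,6)= A(3,5)–A(4,5)= A(3,6)–A(4,6)=  → 4/11 unlike.
Row 4: B(4,1)–A(4,2)≠ B(4,1)–A(5,1)≠ A(4,2)–B(4,3)≠ A(4,2)–B(5,2)≠ B(4,3)–A(4,4)≠ B(4,3)–A(5,3)≠ A(4,4)–A(4,5)= A(4,4)–A(5,4)= A(4,5)–A(4,6)= A(4,5)–A(5,5)= A(4,6)–A(5,6)=  → 6/11 unlike.
Row 5: A(5,1)–B(5,2)≠ A(5,1)–B(6,1)≠ B(5,2)–A(5,3)≠ A(5,3)–A(5,4)= A(5,4)–A(5,5)= A(5,4)–B(6,4)≠ A(5,5)–A(5,6)=  → 4/7 unlike.
Row 6: B(6,1)–B(7,1)= B(6,4)–B(7,4)=  → 0/2 unlike.
Row 7: B(7,3)–B(7,4)= B(7,4)–B(7,5)=  → 0/2 unlike.
Total adjacent occupied pairs: 48; unlike-type pairs: 23.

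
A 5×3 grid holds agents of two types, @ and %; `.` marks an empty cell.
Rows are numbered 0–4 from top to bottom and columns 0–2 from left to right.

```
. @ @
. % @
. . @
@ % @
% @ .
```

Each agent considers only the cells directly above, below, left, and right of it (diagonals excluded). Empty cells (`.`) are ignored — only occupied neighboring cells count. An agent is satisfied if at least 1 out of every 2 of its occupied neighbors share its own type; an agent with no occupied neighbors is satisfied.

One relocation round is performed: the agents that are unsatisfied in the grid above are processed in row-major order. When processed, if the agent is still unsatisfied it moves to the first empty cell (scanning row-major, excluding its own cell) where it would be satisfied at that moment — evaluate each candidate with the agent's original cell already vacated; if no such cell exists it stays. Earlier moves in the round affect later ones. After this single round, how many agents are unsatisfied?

Initially unsatisfied (in order): (1,1), (3,0), (3,1), (4,0), (4,1).
  (1,1) → (1,0).
  (3,0) → (0,0).
  (3,1) → (2,0).
  (4,0) → (2,1).
  (4,1): now satisfied by earlier moves; stays.
Resulting grid:
@ @ @
% . @
% % @
. . @
. @ .
All satisfied now.

0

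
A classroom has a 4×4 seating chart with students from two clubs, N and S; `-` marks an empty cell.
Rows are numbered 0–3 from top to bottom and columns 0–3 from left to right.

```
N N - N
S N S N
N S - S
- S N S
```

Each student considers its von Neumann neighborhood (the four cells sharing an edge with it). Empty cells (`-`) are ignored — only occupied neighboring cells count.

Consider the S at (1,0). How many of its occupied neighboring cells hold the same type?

0

Occupied neighbors of (1,0): (0,0)=N, (2,0)=N, (1,1)=N.
Same type (S): 0 of 3.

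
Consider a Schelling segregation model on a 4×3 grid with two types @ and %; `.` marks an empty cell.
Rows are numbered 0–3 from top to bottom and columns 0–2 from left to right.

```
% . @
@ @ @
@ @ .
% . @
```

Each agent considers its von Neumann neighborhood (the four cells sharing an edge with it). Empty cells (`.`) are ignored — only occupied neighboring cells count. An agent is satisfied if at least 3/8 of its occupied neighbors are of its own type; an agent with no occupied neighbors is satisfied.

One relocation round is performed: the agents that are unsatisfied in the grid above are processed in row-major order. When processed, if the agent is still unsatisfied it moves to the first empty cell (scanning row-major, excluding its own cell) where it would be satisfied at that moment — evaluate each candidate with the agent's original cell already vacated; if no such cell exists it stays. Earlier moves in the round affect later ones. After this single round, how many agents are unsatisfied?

Initially unsatisfied (in order): (0,0), (3,0).
  (0,0): no empty cell satisfies it; stays.
  (3,0): no empty cell satisfies it; stays.
Resulting grid:
% . @
@ @ @
@ @ .
% . @
Unsatisfied now: (0,0), (3,0).

2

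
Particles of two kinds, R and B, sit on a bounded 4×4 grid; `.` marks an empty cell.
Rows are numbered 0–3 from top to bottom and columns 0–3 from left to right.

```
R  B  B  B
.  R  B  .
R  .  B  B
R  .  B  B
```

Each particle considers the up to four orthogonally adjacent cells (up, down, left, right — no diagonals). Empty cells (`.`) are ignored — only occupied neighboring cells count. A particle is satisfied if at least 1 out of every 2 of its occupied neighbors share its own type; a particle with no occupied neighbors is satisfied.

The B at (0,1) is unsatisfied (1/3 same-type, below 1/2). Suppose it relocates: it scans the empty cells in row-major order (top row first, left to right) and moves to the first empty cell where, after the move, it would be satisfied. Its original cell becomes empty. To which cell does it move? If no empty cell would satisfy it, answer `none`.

Vacating (0,1). Empty cells in order:
  (1,0): 0/3 same-type → still unsatisfied.
  (1,3): 3/3 same-type → satisfied — stop here.

(1,3)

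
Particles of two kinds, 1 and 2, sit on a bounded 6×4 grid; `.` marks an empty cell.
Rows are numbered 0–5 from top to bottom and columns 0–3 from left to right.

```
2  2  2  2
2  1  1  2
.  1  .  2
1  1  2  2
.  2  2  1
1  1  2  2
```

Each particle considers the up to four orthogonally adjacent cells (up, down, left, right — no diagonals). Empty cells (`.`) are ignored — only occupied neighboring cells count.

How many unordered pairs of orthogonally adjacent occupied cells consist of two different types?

Scan each occupied cell's neighbors to the right and below so each pair is counted once.
Row 0: 2(0,0)–2(0,1)= 2(0,0)–2(1,0)= 2(0,1)–2(0,2)= 2(0,1)–1(1,1)≠ 2(0,2)–2(0,3)= 2(0,2)–1(1,2)≠ 2(0,3)–2(1,3)=  → 2/7 unlike.
Row 1: 2(1,0)–1(1,1)≠ 1(1,1)–1(1,2)= 1(1,1)–1(2,1)= 1(1,2)–2(1,3)≠ 2(1,3)–2(2,3)=  → 2/5 unlike.
Row 2: 1(2,1)–1(3,1)= 2(2,3)–2(3,3)=  → 0/2 unlike.
Row 3: 1(3,0)–1(3,1)= 1(3,1)–2(3,2)≠ 1(3,1)–2(4,1)≠ 2(3,2)–2(3,3)= 2(3,2)–2(4,2)= 2(3,3)–1(4,3)≠  → 3/6 unlike.
Row 4: 2(4,1)–2(4,2)= 2(4,1)–1(5,1)≠ 2(4,2)–1(4,3)≠ 2(4,2)–2(5,2)= 1(4,3)–2(5,3)≠  → 3/5 unlike.
Row 5: 1(5,0)–1(5,1)= 1(5,1)–2(5,2)≠ 2(5,2)–2(5,3)=  → 1/3 unlike.
Total adjacent occupied pairs: 28; unlike-type pairs: 11.

11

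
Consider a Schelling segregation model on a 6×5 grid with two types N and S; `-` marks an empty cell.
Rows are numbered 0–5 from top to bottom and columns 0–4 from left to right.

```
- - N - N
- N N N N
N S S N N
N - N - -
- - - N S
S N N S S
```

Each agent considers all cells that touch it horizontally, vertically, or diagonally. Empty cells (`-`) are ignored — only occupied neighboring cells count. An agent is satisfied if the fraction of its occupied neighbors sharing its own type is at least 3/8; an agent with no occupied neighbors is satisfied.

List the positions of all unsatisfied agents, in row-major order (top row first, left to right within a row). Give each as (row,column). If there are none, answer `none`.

(2,1), (2,2), (5,0)

Row 0: (0,2)N 3/3 satisfied · (0,4)N 2/2 satisfied
Row 1: (1,1)N 3/5 satisfied · (1,2)N 4/6 satisfied · (1,3)N 6/7 satisfied · (1,4)N 4/4 satisfied
Row 2: (2,0)N 2/3 satisfied · (2,1)S 1/6 not · (2,2)S 1/6 not · (2,3)N 5/6 satisfied · (2,4)N 3/3 satisfied
Row 3: (3,0)N 1/2 satisfied · (3,2)N 2/4 satisfied
Row 4: (4,3)N 2/5 satisfied · (4,4)S 2/3 satisfied
Row 5: (5,0)S 0/1 not · (5,1)N 1/2 satisfied · (5,2)N 2/3 satisfied · (5,3)S 2/4 satisfied · (5,4)S 2/3 satisfied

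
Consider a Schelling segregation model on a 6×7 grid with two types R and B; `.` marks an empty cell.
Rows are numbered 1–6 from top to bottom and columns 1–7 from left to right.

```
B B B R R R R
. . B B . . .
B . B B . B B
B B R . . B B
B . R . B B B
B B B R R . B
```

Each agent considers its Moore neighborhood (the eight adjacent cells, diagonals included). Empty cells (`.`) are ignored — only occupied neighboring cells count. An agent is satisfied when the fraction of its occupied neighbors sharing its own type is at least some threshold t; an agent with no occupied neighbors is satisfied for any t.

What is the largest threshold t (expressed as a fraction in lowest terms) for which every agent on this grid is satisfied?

Row 1: (1,1)B 1/1 · (1,2)B 3/3 · (1,3)B 3/4 · (1,4)R 1/4 · (1,5)R 2/3 · (1,6)R 2/2 · (1,7)R 1/1
Row 2: (2,3)B 5/6 · (2,4)B 4/6
Row 3: (3,1)B 2/2 · (3,3)B 4/5 · (3,4)B 3/4 · (3,6)B 3/3 · (3,7)B 3/3
Row 4: (4,1)B 3/3 · (4,2)B 4/6 · (4,3)R 1/4 · (4,6)B 6/6 · (4,7)B 5/5
Row 5: (5,1)B 4/4 · (5,3)R 2/5 · (5,5)B 2/4 · (5,6)B 5/6 · (5,7)B 4/4
Row 6: (6,1)B 2/2 · (6,2)B 3/4 · (6,3)B 1/3 · (6,4)R 2/4 · (6,5)R 1/3 · (6,7)B 2/2
The smallest same-type fraction is 1/4 at (1,4), which reduces to 1/4. Any threshold above that leaves this agent unsatisfied.

1/4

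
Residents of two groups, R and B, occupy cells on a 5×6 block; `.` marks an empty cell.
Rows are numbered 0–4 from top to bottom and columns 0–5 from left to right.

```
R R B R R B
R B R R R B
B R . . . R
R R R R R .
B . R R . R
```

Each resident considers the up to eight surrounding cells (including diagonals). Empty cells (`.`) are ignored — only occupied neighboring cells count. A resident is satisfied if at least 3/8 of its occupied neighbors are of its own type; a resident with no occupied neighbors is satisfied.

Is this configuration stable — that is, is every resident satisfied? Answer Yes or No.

No

(0,0)R 2/3 ✓
(0,1)R 3/5 ✓
(0,2)B 1/5 ✗
(0,3)R 4/5 ✓
(0,4)R 3/5 ✓
(0,5)B 1/3 ✗
(1,0)R 3/5 ✓
(1,1)B 2/7 ✗
(1,2)R 4/6 ✓
(1,3)R 4/5 ✓
(1,4)R 4/6 ✓
(1,5)B 1/4 ✗
(2,0)B 1/5 ✗
(2,1)R 5/7 ✓
(2,5)R 2/3 ✓
(3,0)R 2/4 ✓
(3,1)R 4/6 ✓
(3,2)R 5/5 ✓
(3,3)R 4/4 ✓
(3,4)R 4/4 ✓
(4,0)B 0/2 ✗
(4,2)R 4/4 ✓
(4,3)R 4/4 ✓
(4,5)R 1/1 ✓
For instance (0,2) has only 1/5 same-type neighbors, below 3/8.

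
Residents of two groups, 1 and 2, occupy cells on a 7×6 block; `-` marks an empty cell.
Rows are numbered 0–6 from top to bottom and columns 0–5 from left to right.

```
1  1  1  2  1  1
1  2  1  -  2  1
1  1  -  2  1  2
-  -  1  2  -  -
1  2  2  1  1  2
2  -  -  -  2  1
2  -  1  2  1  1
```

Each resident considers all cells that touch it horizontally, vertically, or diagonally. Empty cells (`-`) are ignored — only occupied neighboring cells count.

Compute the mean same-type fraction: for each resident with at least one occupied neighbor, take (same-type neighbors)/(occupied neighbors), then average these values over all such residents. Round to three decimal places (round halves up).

(0,0)1 2/3
(0,1)1 4/5
(0,2)1 2/4
(0,3)2 1/4
(0,4)1 2/4
(0,5)1 2/3
(1,0)1 4/5
(1,1)2 0/7
(1,2)1 3/6
(1,4)2 3/7
(1,5)1 3/5
(2,0)1 2/3
(2,1)1 4/5
(2,3)2 2/5
(2,4)1 1/5
(2,5)2 1/3
(3,2)1 2/6
(3,3)2 2/6
(4,0)1 0/2
(4,1)2 2/4
(4,2)2 2/4
(4,3)1 2/5
(4,4)1 2/5
(4,5)2 1/3
(5,0)2 2/3
(5,4)2 2/7
(5,5)1 3/5
(6,0)2 1/1
(6,2)1 0/1
(6,3)2 1/3
(6,4)1 2/4
(6,5)1 2/3
Sum over 32 residents: 2/3 + 4/5 + 2/4 + 1/4 + 2/4 + 2/3 + 4/5 + 0/7 + 3/6 + 3/7 + 3/5 + 2/3 + 4/5 + 2/5 + 1/5 + 1/3 + 2/6 + 2/6 + 0/2 + 2/4 + 2/4 + 2/5 + 2/5 + 1/3 + 2/3 + 2/7 + 3/5 + 1/1 + 0/1 + 1/3 + 2/4 + 2/3 = 419/28; mean = 419/28 ÷ 32 = 419/896 = 0.467633… → 0.468.

0.468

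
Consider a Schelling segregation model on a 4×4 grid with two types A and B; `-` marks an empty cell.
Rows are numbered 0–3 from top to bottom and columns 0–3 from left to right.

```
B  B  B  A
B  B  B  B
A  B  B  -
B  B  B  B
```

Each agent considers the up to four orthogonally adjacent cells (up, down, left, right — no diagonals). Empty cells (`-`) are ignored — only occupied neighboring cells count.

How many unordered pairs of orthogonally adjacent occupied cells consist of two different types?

Scan each occupied cell's neighbors to the right and below so each pair is counted once.
From row 0: 2 unlike of 7 pairs (running 2/7).
From row 1: 1 unlike of 6 pairs (running 3/13).
From row 2: 2 unlike of 5 pairs (running 5/18).
From row 3: 0 unlike of 3 pairs (running 5/21).
Total adjacent occupied pairs: 21; unlike-type pairs: 5.

5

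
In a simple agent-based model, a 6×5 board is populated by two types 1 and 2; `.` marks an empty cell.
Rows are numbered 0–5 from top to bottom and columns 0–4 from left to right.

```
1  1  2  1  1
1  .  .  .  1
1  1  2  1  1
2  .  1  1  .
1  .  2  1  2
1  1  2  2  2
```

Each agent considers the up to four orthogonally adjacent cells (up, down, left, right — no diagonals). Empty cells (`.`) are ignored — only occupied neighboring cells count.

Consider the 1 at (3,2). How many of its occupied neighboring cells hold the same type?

Occupied neighbors of (3,2): (2,2)=2, (4,2)=2, (3,3)=1.
Same type (1): 1 of 3.

1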